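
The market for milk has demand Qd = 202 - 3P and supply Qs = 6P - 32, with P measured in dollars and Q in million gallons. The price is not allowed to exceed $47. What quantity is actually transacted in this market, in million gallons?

Equilibrium: 202 - 3P = 6P - 32, so 234 = 9P and P* = 26, Q* = 124.
Since 47 is above P* = 26, the ceiling does not bind and the free-market outcome prevails.

124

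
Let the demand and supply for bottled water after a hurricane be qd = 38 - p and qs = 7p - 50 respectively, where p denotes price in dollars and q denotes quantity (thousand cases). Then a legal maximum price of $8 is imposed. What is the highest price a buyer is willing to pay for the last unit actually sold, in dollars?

32

Equilibrium: 38 - p = 7p - 50, so 88 = 8p and p* = 11, q* = 27.
Since 8 < 11, the ceiling is binding.
At p = 8: qd = 38 - 8 = 30 and qs = 7·8 - 50 = 6.
Only 6 units reach the market. On the demand curve, the marginal buyer's willingness to pay at q = 6 is (38 - 6) = 32.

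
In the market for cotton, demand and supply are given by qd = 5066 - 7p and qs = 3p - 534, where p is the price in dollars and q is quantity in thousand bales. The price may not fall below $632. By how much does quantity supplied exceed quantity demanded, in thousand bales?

720

Setting quantity demanded equal to quantity supplied, 5066 - 7p = 3p - 534, gives p* = 560 and q* = 1146.
Because the floor (632) lies above the market-clearing price, it is binding.
At p = 632: qd = 5066 - 7·632 = 642 and qs = 3·632 - 534 = 1362.
Surplus = qs - qd = 1362 - 642 = 720.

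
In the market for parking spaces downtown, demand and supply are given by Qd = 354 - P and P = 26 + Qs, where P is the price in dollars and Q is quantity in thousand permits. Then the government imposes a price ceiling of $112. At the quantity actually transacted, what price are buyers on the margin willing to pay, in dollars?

Rearranging supply gives Qs = P - 26. In a free market, 354 - P = P - 26 gives the equilibrium P* = 190, Q* = 164.
The ceiling of 112 is below the equilibrium price 190, so it binds.
At P = 112: Qd = 354 - 112 = 242 and Qs = 112 - 26 = 86.
Only 86 units reach the market. On the demand curve, the marginal buyer's willingness to pay at Q = 86 is (354 - 86) = 268.

268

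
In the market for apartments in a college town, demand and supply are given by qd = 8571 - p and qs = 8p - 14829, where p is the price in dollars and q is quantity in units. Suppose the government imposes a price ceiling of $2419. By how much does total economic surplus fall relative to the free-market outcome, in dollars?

1179396

Equilibrium: 8571 - p = 8p - 14829, so 23400 = 9p and p* = 2600, q* = 5971.
The ceiling of 2419 is below the equilibrium price 2600, so it binds.
At p = 2419: qd = 8571 - 2419 = 6152 and qs = 8·2419 - 14829 = 4523.
Quantity traded falls to 4523. At q = 4523 the demand price is 8571 - 4523 = 4048 and the supply price is (14829 + 4523)/8 = 2419.
Deadweight loss = ½ · (4048 - 2419) · (5971 - 4523) = ½ · 1629 · 1448 = 1179396.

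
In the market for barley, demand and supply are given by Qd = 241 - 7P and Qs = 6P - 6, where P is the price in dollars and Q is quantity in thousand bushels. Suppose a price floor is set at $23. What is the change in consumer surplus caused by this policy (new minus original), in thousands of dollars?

In a free market, 241 - 7P = 6P - 6 gives the equilibrium P* = 19, Q* = 108.
Because the floor (23) lies above the market-clearing price, it is binding.
At P = 23: Qd = 241 - 7·23 = 80 and Qs = 6·23 - 6 = 132.
Consumer surplus without the control is ½ · (241/7 - 19) · 108 = 5832/7.
With the floor, consumers buy 80 units at 23, so CS = ½ · (241/7 - 23) · 80 = 3200/7.
Change in consumer surplus = 3200/7 - 5832/7 = -376.

-376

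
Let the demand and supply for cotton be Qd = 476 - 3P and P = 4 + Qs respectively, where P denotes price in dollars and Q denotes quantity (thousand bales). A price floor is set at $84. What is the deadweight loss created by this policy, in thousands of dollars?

Rearranging supply gives Qs = P - 4. Equilibrium: 476 - 3P = P - 4, so 480 = 4P and P* = 120, Q* = 116.
Since 84 is below P* = 120, the floor does not bind and the free-market outcome prevails.
Since the control does not bind, no trades are prevented and deadweight loss is zero.

0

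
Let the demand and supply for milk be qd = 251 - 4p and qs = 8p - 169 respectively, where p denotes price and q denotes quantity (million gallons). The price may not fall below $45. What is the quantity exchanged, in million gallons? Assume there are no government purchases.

71

Without the control the market clears where 251 - 4p = 8p - 169, i.e. p* = 35 and q* = 111.
The floor of 45 is above the equilibrium price 35, so it binds.
At p = 45: qd = 251 - 4·45 = 71 and qs = 8·45 - 169 = 191.
The quantity actually transacted is the short side, demand: 71.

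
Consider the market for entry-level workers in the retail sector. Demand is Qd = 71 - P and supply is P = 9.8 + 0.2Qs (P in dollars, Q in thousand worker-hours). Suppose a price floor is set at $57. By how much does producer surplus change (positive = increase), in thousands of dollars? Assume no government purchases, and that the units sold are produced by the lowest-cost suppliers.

381.1

Rearranging supply gives Qs = 5P - 49. In a free market, 71 - P = 5P - 49 gives the equilibrium P* = 20, Q* = 51.
Since 57 > 20, the floor is binding.
At P = 57: Qd = 71 - 57 = 14 and Qs = 5·57 - 49 = 236.
Producer surplus without the control is ½ · (20 - 9.8) · 51 = 260.1.
With the floor, 14 units are sold at 57. The supply price at Q = 14 is 12.6, so PS = ½ · [(57 - 9.8) + (57 - 12.6)] · 14 = 641.2.
Change in producer surplus = 641.2 - 260.1 = 381.1.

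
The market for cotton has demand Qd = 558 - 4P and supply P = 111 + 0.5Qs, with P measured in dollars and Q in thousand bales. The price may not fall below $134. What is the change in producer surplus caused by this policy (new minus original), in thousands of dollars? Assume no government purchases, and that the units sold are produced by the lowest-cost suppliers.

Rearranging supply gives Qs = 2P - 222. Without the control the market clears where 558 - 4P = 2P - 222, i.e. P* = 130 and Q* = 38.
Since 134 > 130, the floor is binding.
At P = 134: Qd = 558 - 4·134 = 22 and Qs = 2·134 - 222 = 46.
Producer surplus without the control is ½ · (130 - 111) · 38 = 361.
With the floor, 22 units are sold at 134. The supply price at Q = 22 is 122, so PS = ½ · [(134 - 111) + (134 - 122)] · 22 = 385.
Change in producer surplus = 385 - 361 = 24.

24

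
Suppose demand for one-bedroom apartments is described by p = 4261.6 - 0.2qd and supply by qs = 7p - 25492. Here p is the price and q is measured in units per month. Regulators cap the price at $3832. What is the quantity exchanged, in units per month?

Rearranging demand gives qd = 21308 - 5p. Equilibrium: 21308 - 5p = 7p - 25492, so 46800 = 12p and p* = 3900, q* = 1808.
Because the ceiling (3832) lies below the market-clearing price, it is binding.
At p = 3832: qd = 21308 - 5·3832 = 2148 and qs = 7·3832 - 25492 = 1332.
The quantity actually transacted is the short side, supply: 1332.

1332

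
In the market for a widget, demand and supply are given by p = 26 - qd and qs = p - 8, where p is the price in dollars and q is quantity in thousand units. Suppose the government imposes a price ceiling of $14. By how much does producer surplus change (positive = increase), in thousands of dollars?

-22.5

Rearranging demand gives qd = 26 - p. Without the control the market clears where 26 - p = p - 8, i.e. p* = 17 and q* = 9.
Since 14 < 17, the ceiling is binding.
At p = 14: qd = 26 - 14 = 12 and qs = 14 - 8 = 6.
Producer surplus without the control is ½ · (17 - 8) · 9 = 40.5.
With the ceiling, producers sell 6 units at 14, so PS = ½ · (14 - 8) · 6 = 18.
Change in producer surplus = 18 - 40.5 = -22.5.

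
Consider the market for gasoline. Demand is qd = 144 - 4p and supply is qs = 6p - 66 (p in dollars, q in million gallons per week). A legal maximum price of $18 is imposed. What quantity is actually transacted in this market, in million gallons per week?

In a free market, 144 - 4p = 6p - 66 gives the equilibrium p* = 21, q* = 60.
Since 18 < 21, the ceiling is binding.
At p = 18: qd = 144 - 4·18 = 72 and qs = 6·18 - 66 = 42.
The quantity actually transacted is the short side, supply: 42.

42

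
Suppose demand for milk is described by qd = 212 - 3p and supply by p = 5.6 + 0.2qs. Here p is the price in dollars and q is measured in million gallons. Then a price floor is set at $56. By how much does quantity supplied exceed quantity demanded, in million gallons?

Rearranging supply gives qs = 5p - 28. In a free market, 212 - 3p = 5p - 28 gives the equilibrium p* = 30, q* = 122.
The floor of 56 is above the equilibrium price 30, so it binds.
At p = 56: qd = 212 - 3·56 = 44 and qs = 5·56 - 28 = 252.
Surplus = qs - qd = 252 - 44 = 208.

208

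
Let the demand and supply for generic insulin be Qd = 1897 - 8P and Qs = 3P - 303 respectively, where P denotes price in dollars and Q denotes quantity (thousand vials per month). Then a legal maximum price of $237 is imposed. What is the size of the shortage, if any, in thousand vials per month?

Without the control the market clears where 1897 - 8P = 3P - 303, i.e. P* = 200 and Q* = 297.
Since 237 is above P* = 200, the ceiling does not bind and the free-market outcome prevails.
Since the control does not bind, there is no shortage.

0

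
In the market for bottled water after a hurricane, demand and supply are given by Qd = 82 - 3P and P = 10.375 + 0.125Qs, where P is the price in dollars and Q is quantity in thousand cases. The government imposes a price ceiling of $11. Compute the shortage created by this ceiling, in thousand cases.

44

Rearranging supply gives Qs = 8P - 83. Without the control the market clears where 82 - 3P = 8P - 83, i.e. P* = 15 and Q* = 37.
The ceiling of 11 is below the equilibrium price 15, so it binds.
At P = 11: Qd = 82 - 3·11 = 49 and Qs = 8·11 - 83 = 5.
Shortage = Qd - Qs = 49 - 5 = 44.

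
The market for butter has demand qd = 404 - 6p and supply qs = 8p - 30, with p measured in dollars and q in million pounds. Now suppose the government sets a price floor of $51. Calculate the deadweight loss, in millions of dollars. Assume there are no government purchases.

2100

Without the control the market clears where 404 - 6p = 8p - 30, i.e. p* = 31 and q* = 218.
Since 51 > 31, the floor is binding.
At p = 51: qd = 404 - 6·51 = 98 and qs = 8·51 - 30 = 378.
Quantity traded falls to 98. At q = 98 the demand price is (404 - 98)/6 = 51 and the supply price is (30 + 98)/8 = 16.
Deadweight loss = ½ · (51 - 16) · (218 - 98) = ½ · 35 · 120 = 2100.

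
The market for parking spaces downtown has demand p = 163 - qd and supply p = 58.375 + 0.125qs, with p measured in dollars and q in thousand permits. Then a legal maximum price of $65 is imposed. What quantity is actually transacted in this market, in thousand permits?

53

Rearranging demand gives qd = 163 - p; rearranging supply gives qs = 8p - 467. Without the control the market clears where 163 - p = 8p - 467, i.e. p* = 70 and q* = 93.
Since 65 < 70, the ceiling is binding.
At p = 65: qd = 163 - 65 = 98 and qs = 8·65 - 467 = 53.
The quantity actually transacted is the short side, supply: 53.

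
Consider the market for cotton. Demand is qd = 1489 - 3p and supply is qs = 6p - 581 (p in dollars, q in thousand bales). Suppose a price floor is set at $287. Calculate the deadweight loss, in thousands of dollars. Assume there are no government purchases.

7310.25

Equilibrium: 1489 - 3p = 6p - 581, so 2070 = 9p and p* = 230, q* = 799.
Because the floor (287) lies above the market-clearing price, it is binding.
At p = 287: qd = 1489 - 3·287 = 628 and qs = 6·287 - 581 = 1141.
Quantity traded falls to 628. At q = 628 the demand price is (1489 - 628)/3 = 287 and the supply price is (581 + 628)/6 = 201.5.
Deadweight loss = ½ · (287 - 201.5) · (799 - 628) = ½ · 85.5 · 171 = 7310.25.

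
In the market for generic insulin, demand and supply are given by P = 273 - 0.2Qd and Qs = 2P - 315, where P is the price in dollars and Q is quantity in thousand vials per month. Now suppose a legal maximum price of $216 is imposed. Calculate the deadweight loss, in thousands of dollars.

Rearranging demand gives Qd = 1365 - 5P. Equilibrium: 1365 - 5P = 2P - 315, so 1680 = 7P and P* = 240, Q* = 165.
Since 216 < 240, the ceiling is binding.
At P = 216: Qd = 1365 - 5·216 = 285 and Qs = 2·216 - 315 = 117.
Quantity traded falls to 117. At Q = 117 the demand price is (1365 - 117)/5 = 249.6 and the supply price is (315 + 117)/2 = 216.
Deadweight loss = ½ · (249.6 - 216) · (165 - 117) = ½ · 33.6 · 48 = 806.4.

806.4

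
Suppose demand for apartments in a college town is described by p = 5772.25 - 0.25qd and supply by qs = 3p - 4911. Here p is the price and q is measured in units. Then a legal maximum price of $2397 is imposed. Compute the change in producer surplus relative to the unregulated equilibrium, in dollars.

Rearranging demand gives qd = 23089 - 4p. Without the control the market clears where 23089 - 4p = 3p - 4911, i.e. p* = 4000 and q* = 7089.
Since 2397 < 4000, the ceiling is binding.
At p = 2397: qd = 23089 - 4·2397 = 13501 and qs = 3·2397 - 4911 = 2280.
Producer surplus without the control is ½ · (4000 - 1637) · 7089 = 8375653.5.
With the ceiling, producers sell 2280 units at 2397, so PS = ½ · (2397 - 1637) · 2280 = 866400.
Change in producer surplus = 866400 - 8375653.5 = -7509253.5.

-7509253.5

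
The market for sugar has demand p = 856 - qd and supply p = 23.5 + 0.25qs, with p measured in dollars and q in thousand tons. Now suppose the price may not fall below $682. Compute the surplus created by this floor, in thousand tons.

2460

Rearranging demand gives qd = 856 - p; rearranging supply gives qs = 4p - 94. Without the control the market clears where 856 - p = 4p - 94, i.e. p* = 190 and q* = 666.
Since 682 > 190, the floor is binding.
At p = 682: qd = 856 - 682 = 174 and qs = 4·682 - 94 = 2634.
Surplus = qs - qd = 2634 - 174 = 2460.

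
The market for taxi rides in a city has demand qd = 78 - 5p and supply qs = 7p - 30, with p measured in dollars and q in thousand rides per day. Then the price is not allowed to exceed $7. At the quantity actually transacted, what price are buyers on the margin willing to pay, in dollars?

11.8

Setting quantity demanded equal to quantity supplied, 78 - 5p = 7p - 30, gives p* = 9 and q* = 33.
The ceiling of 7 is below the equilibrium price 9, so it binds.
At p = 7: qd = 78 - 5·7 = 43 and qs = 7·7 - 30 = 19.
Only 19 units reach the market. On the demand curve, the marginal buyer's willingness to pay at q = 19 is (78 - 19)/5 = 11.8.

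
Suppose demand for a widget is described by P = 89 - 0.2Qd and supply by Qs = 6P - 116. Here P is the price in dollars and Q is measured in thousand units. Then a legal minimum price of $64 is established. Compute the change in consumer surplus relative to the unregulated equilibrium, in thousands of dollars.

-2047.5

Rearranging demand gives Qd = 445 - 5P. Equilibrium: 445 - 5P = 6P - 116, so 561 = 11P and P* = 51, Q* = 190.
Since 64 > 51, the floor is binding.
At P = 64: Qd = 445 - 5·64 = 125 and Qs = 6·64 - 116 = 268.
Consumer surplus without the control is ½ · (89 - 51) · 190 = 3610.
With the floor, consumers buy 125 units at 64, so CS = ½ · (89 - 64) · 125 = 1562.5.
Change in consumer surplus = 1562.5 - 3610 = -2047.5.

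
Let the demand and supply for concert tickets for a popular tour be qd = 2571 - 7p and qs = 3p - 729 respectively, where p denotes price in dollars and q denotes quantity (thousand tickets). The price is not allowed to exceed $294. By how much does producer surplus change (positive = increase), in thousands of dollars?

Equilibrium: 2571 - 7p = 3p - 729, so 3300 = 10p and p* = 330, q* = 261.
The ceiling of 294 is below the equilibrium price 330, so it binds.
At p = 294: qd = 2571 - 7·294 = 513 and qs = 3·294 - 729 = 153.
Producer surplus without the control is ½ · (330 - 243) · 261 = 11353.5.
With the ceiling, producers sell 153 units at 294, so PS = ½ · (294 - 243) · 153 = 3901.5.
Change in producer surplus = 3901.5 - 11353.5 = -7452.

-7452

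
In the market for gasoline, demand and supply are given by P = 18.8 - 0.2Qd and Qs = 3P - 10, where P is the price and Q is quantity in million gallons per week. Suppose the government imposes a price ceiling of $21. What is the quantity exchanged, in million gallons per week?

Rearranging demand gives Qd = 94 - 5P. Without the control the market clears where 94 - 5P = 3P - 10, i.e. P* = 13 and Q* = 29.
The ceiling of 21 is above the equilibrium price 13, so it is not binding; the market clears at P* = 13, Q* = 29.

29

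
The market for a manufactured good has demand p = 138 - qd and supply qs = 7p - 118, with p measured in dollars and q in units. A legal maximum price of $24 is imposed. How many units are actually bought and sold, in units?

50

Rearranging demand gives qd = 138 - p. Equilibrium: 138 - p = 7p - 118, so 256 = 8p and p* = 32, q* = 106.
Because the ceiling (24) lies below the market-clearing price, it is binding.
At p = 24: qd = 138 - 24 = 114 and qs = 7·24 - 118 = 50.
The quantity actually transacted is the short side, supply: 50.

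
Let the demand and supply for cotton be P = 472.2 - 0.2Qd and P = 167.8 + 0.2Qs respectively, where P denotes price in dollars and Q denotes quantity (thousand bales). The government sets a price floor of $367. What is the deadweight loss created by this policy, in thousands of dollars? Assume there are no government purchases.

11045

Rearranging demand gives Qd = 2361 - 5P; rearranging supply gives Qs = 5P - 839. In a free market, 2361 - 5P = 5P - 839 gives the equilibrium P* = 320, Q* = 761.
Because the floor (367) lies above the market-clearing price, it is binding.
At P = 367: Qd = 2361 - 5·367 = 526 and Qs = 5·367 - 839 = 996.
Quantity traded falls to 526. At Q = 526 the demand price is (2361 - 526)/5 = 367 and the supply price is (839 + 526)/5 = 273.
Deadweight loss = ½ · (367 - 273) · (761 - 526) = ½ · 94 · 235 = 11045.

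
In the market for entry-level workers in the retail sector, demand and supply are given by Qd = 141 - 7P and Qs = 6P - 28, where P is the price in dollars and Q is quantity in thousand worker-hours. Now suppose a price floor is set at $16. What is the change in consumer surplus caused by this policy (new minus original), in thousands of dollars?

Without the control the market clears where 141 - 7P = 6P - 28, i.e. P* = 13 and Q* = 50.
The floor of 16 is above the equilibrium price 13, so it binds.
At P = 16: Qd = 141 - 7·16 = 29 and Qs = 6·16 - 28 = 68.
Consumer surplus without the control is ½ · (141/7 - 13) · 50 = 1250/7.
With the floor, consumers buy 29 units at 16, so CS = ½ · (141/7 - 16) · 29 = 841/14.
Change in consumer surplus = 841/14 - 1250/7 = -118.5.

-118.5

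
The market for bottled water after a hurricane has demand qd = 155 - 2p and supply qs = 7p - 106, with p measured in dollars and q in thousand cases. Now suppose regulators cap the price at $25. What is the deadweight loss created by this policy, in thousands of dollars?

252

Equilibrium: 155 - 2p = 7p - 106, so 261 = 9p and p* = 29, q* = 97.
Since 25 < 29, the ceiling is binding.
At p = 25: qd = 155 - 2·25 = 105 and qs = 7·25 - 106 = 69.
Quantity traded falls to 69. At q = 69 the demand price is (155 - 69)/2 = 43 and the supply price is (106 + 69)/7 = 25.
Deadweight loss = ½ · (43 - 25) · (97 - 69) = ½ · 18 · 28 = 252.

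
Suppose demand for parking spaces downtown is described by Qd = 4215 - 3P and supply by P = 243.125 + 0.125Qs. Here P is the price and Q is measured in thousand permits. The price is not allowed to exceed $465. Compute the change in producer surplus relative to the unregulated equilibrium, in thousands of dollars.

Rearranging supply gives Qs = 8P - 1945. In a free market, 4215 - 3P = 8P - 1945 gives the equilibrium P* = 560, Q* = 2535.
Because the ceiling (465) lies below the market-clearing price, it is binding.
At P = 465: Qd = 4215 - 3·465 = 2820 and Qs = 8·465 - 1945 = 1775.
Producer surplus without the control is ½ · (560 - 243.125) · 2535 = 401639.0625.
With the ceiling, producers sell 1775 units at 465, so PS = ½ · (465 - 243.125) · 1775 = 196914.0625.
Change in producer surplus = 196914.0625 - 401639.0625 = -204725.

-204725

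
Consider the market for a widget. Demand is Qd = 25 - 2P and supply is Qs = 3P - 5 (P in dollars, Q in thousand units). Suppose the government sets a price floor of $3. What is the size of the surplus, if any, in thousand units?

0

In a free market, 25 - 2P = 3P - 5 gives the equilibrium P* = 6, Q* = 13.
The floor of 3 is below the equilibrium price 6, so it is not binding; the market clears at P* = 6, Q* = 13.
Since the control does not bind, there is no surplus.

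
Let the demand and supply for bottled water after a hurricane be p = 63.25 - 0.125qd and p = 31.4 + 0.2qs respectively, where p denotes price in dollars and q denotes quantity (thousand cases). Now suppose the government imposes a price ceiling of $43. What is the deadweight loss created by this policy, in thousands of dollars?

Rearranging demand gives qd = 506 - 8p; rearranging supply gives qs = 5p - 157. Setting quantity demanded equal to quantity supplied, 506 - 8p = 5p - 157, gives p* = 51 and q* = 98.
Since 43 < 51, the ceiling is binding.
At p = 43: qd = 506 - 8·43 = 162 and qs = 5·43 - 157 = 58.
Quantity traded falls to 58. At q = 58 the demand price is (506 - 58)/8 = 56 and the supply price is (157 + 58)/5 = 43.
Deadweight loss = ½ · (56 - 43) · (98 - 58) = ½ · 13 · 40 = 260.

260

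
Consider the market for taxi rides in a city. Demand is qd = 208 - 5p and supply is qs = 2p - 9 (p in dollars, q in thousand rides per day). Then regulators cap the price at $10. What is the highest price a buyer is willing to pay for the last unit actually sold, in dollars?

39.4

Equilibrium: 208 - 5p = 2p - 9, so 217 = 7p and p* = 31, q* = 53.
Because the ceiling (10) lies below the market-clearing price, it is binding.
At p = 10: qd = 208 - 5·10 = 158 and qs = 2·10 - 9 = 11.
Only 11 units reach the market. On the demand curve, the marginal buyer's willingness to pay at q = 11 is (208 - 11)/5 = 39.4.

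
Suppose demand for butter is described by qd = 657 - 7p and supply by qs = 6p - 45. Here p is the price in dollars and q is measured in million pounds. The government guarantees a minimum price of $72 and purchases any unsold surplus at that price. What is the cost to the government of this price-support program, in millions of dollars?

Without the control the market clears where 657 - 7p = 6p - 45, i.e. p* = 54 and q* = 279.
The floor of 72 is above the equilibrium price 54, so it binds.
At p = 72: qd = 657 - 7·72 = 153 and qs = 6·72 - 45 = 387.
Surplus = qs - qd = 234.
Government expenditure = surplus × support price = 234 × 72 = 16848.

16848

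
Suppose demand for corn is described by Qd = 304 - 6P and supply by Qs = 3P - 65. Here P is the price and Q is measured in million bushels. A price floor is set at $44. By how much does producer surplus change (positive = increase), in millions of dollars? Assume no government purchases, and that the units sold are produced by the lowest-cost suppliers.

66

In a free market, 304 - 6P = 3P - 65 gives the equilibrium P* = 41, Q* = 58.
Because the floor (44) lies above the market-clearing price, it is binding.
At P = 44: Qd = 304 - 6·44 = 40 and Qs = 3·44 - 65 = 67.
Producer surplus without the control is ½ · (41 - 65/3) · 58 = 1682/3.
With the floor, 40 units are sold at 44. The supply price at Q = 40 is 35, so PS = ½ · [(44 - 65/3) + (44 - 35)] · 40 = 1880/3.
Change in producer surplus = 1880/3 - 1682/3 = 66.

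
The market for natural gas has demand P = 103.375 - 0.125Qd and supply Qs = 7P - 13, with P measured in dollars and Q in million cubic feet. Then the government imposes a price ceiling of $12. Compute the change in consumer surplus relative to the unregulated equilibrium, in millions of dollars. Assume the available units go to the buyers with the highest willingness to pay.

Rearranging demand gives Qd = 827 - 8P. In a free market, 827 - 8P = 7P - 13 gives the equilibrium P* = 56, Q* = 379.
The ceiling of 12 is below the equilibrium price 56, so it binds.
At P = 12: Qd = 827 - 8·12 = 731 and Qs = 7·12 - 13 = 71.
Consumer surplus without the control is ½ · (103.375 - 56) · 379 = 8977.5625.
With the ceiling, 71 units are sold at 12 (assume they go to the highest-value buyers). The demand price at Q = 71 is 94.5, so CS = ½ · [(103.375 - 12) + (94.5 - 12)] · 71 = 6172.5625.
Change in consumer surplus = 6172.5625 - 8977.5625 = -2805.

-2805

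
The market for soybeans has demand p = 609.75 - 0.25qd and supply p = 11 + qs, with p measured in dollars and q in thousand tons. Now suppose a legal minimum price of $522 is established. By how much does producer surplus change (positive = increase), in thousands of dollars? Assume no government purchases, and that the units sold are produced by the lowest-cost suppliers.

3040

Rearranging demand gives qd = 2439 - 4p; rearranging supply gives qs = p - 11. Setting quantity demanded equal to quantity supplied, 2439 - 4p = p - 11, gives p* = 490 and q* = 479.
Because the floor (522) lies above the market-clearing price, it is binding.
At p = 522: qd = 2439 - 4·522 = 351 and qs = 522 - 11 = 511.
Producer surplus without the control is ½ · (490 - 11) · 479 = 114720.5.
With the floor, 351 units are sold at 522. The supply price at q = 351 is 362, so PS = ½ · [(522 - 11) + (522 - 362)] · 351 = 117760.5.
Change in producer surplus = 117760.5 - 114720.5 = 3040.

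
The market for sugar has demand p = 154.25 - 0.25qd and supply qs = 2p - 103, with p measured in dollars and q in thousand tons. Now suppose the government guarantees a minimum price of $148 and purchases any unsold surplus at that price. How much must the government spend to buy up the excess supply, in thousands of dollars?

24864

Rearranging demand gives qd = 617 - 4p. Without the control the market clears where 617 - 4p = 2p - 103, i.e. p* = 120 and q* = 137.
Since 148 > 120, the floor is binding.
At p = 148: qd = 617 - 4·148 = 25 and qs = 2·148 - 103 = 193.
Surplus = qs - qd = 168.
Government expenditure = surplus × support price = 168 × 148 = 24864.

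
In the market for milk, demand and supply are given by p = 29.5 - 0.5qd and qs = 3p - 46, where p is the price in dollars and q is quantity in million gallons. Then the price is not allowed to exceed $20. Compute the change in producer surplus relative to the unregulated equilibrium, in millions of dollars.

-15.5

Rearranging demand gives qd = 59 - 2p. Without the control the market clears where 59 - 2p = 3p - 46, i.e. p* = 21 and q* = 17.
Because the ceiling (20) lies below the market-clearing price, it is binding.
At p = 20: qd = 59 - 2·20 = 19 and qs = 3·20 - 46 = 14.
Producer surplus without the control is ½ · (21 - 46/3) · 17 = 289/6.
With the ceiling, producers sell 14 units at 20, so PS = ½ · (20 - 46/3) · 14 = 98/3.
Change in producer surplus = 98/3 - 289/6 = -15.5.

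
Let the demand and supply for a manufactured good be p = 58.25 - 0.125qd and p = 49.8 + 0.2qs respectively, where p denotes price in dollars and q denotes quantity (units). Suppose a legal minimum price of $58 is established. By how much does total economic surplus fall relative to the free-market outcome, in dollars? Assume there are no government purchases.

93.6

Rearranging demand gives qd = 466 - 8p; rearranging supply gives qs = 5p - 249. Without the control the market clears where 466 - 8p = 5p - 249, i.e. p* = 55 and q* = 26.
Since 58 > 55, the floor is binding.
At p = 58: qd = 466 - 8·58 = 2 and qs = 5·58 - 249 = 41.
Quantity traded falls to 2. At q = 2 the demand price is (466 - 2)/8 = 58 and the supply price is (249 + 2)/5 = 50.2.
Deadweight loss = ½ · (58 - 50.2) · (26 - 2) = ½ · 7.8 · 24 = 93.6.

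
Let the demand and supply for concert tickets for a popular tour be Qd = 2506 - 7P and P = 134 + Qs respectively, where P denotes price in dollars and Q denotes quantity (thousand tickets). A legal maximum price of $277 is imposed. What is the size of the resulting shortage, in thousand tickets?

Rearranging supply gives Qs = P - 134. In a free market, 2506 - 7P = P - 134 gives the equilibrium P* = 330, Q* = 196.
Because the ceiling (277) lies below the market-clearing price, it is binding.
At P = 277: Qd = 2506 - 7·277 = 567 and Qs = 277 - 134 = 143.
Shortage = Qd - Qs = 567 - 143 = 424.

424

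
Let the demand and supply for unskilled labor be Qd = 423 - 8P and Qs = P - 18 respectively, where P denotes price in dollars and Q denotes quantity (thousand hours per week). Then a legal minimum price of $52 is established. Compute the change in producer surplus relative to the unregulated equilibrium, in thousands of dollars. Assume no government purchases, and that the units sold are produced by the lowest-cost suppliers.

-267

In a free market, 423 - 8P = P - 18 gives the equilibrium P* = 49, Q* = 31.
Since 52 > 49, the floor is binding.
At P = 52: Qd = 423 - 8·52 = 7 and Qs = 52 - 18 = 34.
Producer surplus without the control is ½ · (49 - 18) · 31 = 480.5.
With the floor, 7 units are sold at 52. The supply price at Q = 7 is 25, so PS = ½ · [(52 - 18) + (52 - 25)] · 7 = 213.5.
Change in producer surplus = 213.5 - 480.5 = -267.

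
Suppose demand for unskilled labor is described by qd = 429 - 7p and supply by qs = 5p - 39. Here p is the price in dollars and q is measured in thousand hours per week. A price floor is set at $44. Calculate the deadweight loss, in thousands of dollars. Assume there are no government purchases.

Equilibrium: 429 - 7p = 5p - 39, so 468 = 12p and p* = 39, q* = 156.
Since 44 > 39, the floor is binding.
At p = 44: qd = 429 - 7·44 = 121 and qs = 5·44 - 39 = 181.
Quantity traded falls to 121. At q = 121 the demand price is (429 - 121)/7 = 44 and the supply price is (39 + 121)/5 = 32.
Deadweight loss = ½ · (44 - 32) · (156 - 121) = ½ · 12 · 35 = 210.

210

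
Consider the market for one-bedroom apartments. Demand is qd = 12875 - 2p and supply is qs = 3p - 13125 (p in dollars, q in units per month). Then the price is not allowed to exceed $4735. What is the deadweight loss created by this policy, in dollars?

In a free market, 12875 - 2p = 3p - 13125 gives the equilibrium p* = 5200, q* = 2475.
The ceiling of 4735 is below the equilibrium price 5200, so it binds.
At p = 4735: qd = 12875 - 2·4735 = 3405 and qs = 3·4735 - 13125 = 1080.
Quantity traded falls to 1080. At q = 1080 the demand price is (12875 - 1080)/2 = 5897.5 and the supply price is (13125 + 1080)/3 = 4735.
Deadweight loss = ½ · (5897.5 - 4735) · (2475 - 1080) = ½ · 1162.5 · 1395 = 810843.75.

810843.75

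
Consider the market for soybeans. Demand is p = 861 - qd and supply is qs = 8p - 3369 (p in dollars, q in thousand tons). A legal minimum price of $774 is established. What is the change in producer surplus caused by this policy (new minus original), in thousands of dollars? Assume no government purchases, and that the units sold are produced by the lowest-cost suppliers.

20672

Rearranging demand gives qd = 861 - p. Setting quantity demanded equal to quantity supplied, 861 - p = 8p - 3369, gives p* = 470 and q* = 391.
Since 774 > 470, the floor is binding.
At p = 774: qd = 861 - 774 = 87 and qs = 8·774 - 3369 = 2823.
Producer surplus without the control is ½ · (470 - 421.125) · 391 = 9555.0625.
With the floor, 87 units are sold at 774. The supply price at q = 87 is 432, so PS = ½ · [(774 - 421.125) + (774 - 432)] · 87 = 30227.0625.
Change in producer surplus = 30227.0625 - 9555.0625 = 20672.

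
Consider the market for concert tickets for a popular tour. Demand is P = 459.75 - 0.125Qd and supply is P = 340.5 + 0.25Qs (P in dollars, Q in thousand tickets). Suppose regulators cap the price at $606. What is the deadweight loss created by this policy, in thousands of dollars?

Rearranging demand gives Qd = 3678 - 8P; rearranging supply gives Qs = 4P - 1362. Equilibrium: 3678 - 8P = 4P - 1362, so 5040 = 12P and P* = 420, Q* = 318.
Since 606 is above P* = 420, the ceiling does not bind and the free-market outcome prevails.
Since the control does not bind, no trades are prevented and deadweight loss is zero.

0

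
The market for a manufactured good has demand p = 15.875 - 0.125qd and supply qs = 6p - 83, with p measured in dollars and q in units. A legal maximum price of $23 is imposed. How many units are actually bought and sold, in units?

7

Rearranging demand gives qd = 127 - 8p. Without the control the market clears where 127 - 8p = 6p - 83, i.e. p* = 15 and q* = 7.
The ceiling of 23 is above the equilibrium price 15, so it is not binding; the market clears at p* = 15, q* = 7.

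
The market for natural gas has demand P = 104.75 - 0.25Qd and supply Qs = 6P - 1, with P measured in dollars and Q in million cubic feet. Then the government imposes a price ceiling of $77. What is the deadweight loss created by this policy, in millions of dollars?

Rearranging demand gives Qd = 419 - 4P. Without the control the market clears where 419 - 4P = 6P - 1, i.e. P* = 42 and Q* = 251.
Since 77 is above P* = 42, the ceiling does not bind and the free-market outcome prevails.
Since the control does not bind, no trades are prevented and deadweight loss is zero.

0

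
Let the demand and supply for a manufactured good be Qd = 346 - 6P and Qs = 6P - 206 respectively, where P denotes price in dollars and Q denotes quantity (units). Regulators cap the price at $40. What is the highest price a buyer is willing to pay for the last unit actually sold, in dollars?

In a free market, 346 - 6P = 6P - 206 gives the equilibrium P* = 46, Q* = 70.
The ceiling of 40 is below the equilibrium price 46, so it binds.
At P = 40: Qd = 346 - 6·40 = 106 and Qs = 6·40 - 206 = 34.
Only 34 units reach the market. On the demand curve, the marginal buyer's willingness to pay at Q = 34 is (346 - 34)/6 = 52.

52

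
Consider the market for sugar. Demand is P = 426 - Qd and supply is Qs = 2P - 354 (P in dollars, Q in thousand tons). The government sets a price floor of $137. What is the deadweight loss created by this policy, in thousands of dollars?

0

Rearranging demand gives Qd = 426 - P. Setting quantity demanded equal to quantity supplied, 426 - P = 2P - 354, gives P* = 260 and Q* = 166.
Since 137 is below P* = 260, the floor does not bind and the free-market outcome prevails.
Since the control does not bind, no trades are prevented and deadweight loss is zero.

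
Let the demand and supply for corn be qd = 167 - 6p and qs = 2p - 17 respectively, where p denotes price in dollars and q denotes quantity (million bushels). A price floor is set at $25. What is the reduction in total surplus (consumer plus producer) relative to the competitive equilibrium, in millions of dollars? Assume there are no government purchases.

48

Setting quantity demanded equal to quantity supplied, 167 - 6p = 2p - 17, gives p* = 23 and q* = 29.
Because the floor (25) lies above the market-clearing price, it is binding.
At p = 25: qd = 167 - 6·25 = 17 and qs = 2·25 - 17 = 33.
Quantity traded falls to 17. At q = 17 the demand price is (167 - 17)/6 = 25 and the supply price is (17 + 17)/2 = 17.
Deadweight loss = ½ · (25 - 17) · (29 - 17) = ½ · 8 · 12 = 48.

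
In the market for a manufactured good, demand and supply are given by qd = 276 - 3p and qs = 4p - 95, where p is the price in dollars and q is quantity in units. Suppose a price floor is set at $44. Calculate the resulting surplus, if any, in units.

0

Without the control the market clears where 276 - 3p = 4p - 95, i.e. p* = 53 and q* = 117.
The floor of 44 is below the equilibrium price 53, so it is not binding; the market clears at p* = 53, q* = 117.
Since the control does not bind, there is no surplus.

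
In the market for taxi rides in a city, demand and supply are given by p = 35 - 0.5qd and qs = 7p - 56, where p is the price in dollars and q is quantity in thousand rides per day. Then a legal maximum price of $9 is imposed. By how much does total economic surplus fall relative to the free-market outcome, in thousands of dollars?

Rearranging demand gives qd = 70 - 2p. In a free market, 70 - 2p = 7p - 56 gives the equilibrium p* = 14, q* = 42.
The ceiling of 9 is below the equilibrium price 14, so it binds.
At p = 9: qd = 70 - 2·9 = 52 and qs = 7·9 - 56 = 7.
Quantity traded falls to 7. At q = 7 the demand price is (70 - 7)/2 = 31.5 and the supply price is (56 + 7)/7 = 9.
Deadweight loss = ½ · (31.5 - 9) · (42 - 7) = ½ · 22.5 · 35 = 393.75.

393.75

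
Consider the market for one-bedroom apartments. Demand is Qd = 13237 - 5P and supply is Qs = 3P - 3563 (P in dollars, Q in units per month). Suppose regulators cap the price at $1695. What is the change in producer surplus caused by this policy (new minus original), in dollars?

-862447.5

Equilibrium: 13237 - 5P = 3P - 3563, so 16800 = 8P and P* = 2100, Q* = 2737.
The ceiling of 1695 is below the equilibrium price 2100, so it binds.
At P = 1695: Qd = 13237 - 5·1695 = 4762 and Qs = 3·1695 - 3563 = 1522.
Producer surplus without the control is ½ · (2100 - 3563/3) · 2737 = 7491169/6.
With the ceiling, producers sell 1522 units at 1695, so PS = ½ · (1695 - 3563/3) · 1522 = 1158242/3.
Change in producer surplus = 1158242/3 - 7491169/6 = -862447.5.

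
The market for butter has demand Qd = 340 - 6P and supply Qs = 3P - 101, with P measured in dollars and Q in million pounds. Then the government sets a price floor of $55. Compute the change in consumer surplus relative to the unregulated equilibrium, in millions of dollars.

Without the control the market clears where 340 - 6P = 3P - 101, i.e. P* = 49 and Q* = 46.
Since 55 > 49, the floor is binding.
At P = 55: Qd = 340 - 6·55 = 10 and Qs = 3·55 - 101 = 64.
Consumer surplus without the control is ½ · (170/3 - 49) · 46 = 529/3.
With the floor, consumers buy 10 units at 55, so CS = ½ · (170/3 - 55) · 10 = 25/3.
Change in consumer surplus = 25/3 - 529/3 = -168.

-168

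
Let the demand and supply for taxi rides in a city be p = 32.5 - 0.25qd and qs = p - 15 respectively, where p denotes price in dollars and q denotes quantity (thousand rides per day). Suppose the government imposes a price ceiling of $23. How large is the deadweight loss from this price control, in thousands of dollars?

Rearranging demand gives qd = 130 - 4p. In a free market, 130 - 4p = p - 15 gives the equilibrium p* = 29, q* = 14.
Because the ceiling (23) lies below the market-clearing price, it is binding.
At p = 23: qd = 130 - 4·23 = 38 and qs = 23 - 15 = 8.
Quantity traded falls to 8. At q = 8 the demand price is (130 - 8)/4 = 30.5 and the supply price is 15 + 8 = 23.
Deadweight loss = ½ · (30.5 - 23) · (14 - 8) = ½ · 7.5 · 6 = 22.5.

22.5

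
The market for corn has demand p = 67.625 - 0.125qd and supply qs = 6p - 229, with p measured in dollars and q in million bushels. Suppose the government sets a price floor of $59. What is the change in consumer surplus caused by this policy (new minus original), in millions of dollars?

Rearranging demand gives qd = 541 - 8p. In a free market, 541 - 8p = 6p - 229 gives the equilibrium p* = 55, q* = 101.
Since 59 > 55, the floor is binding.
At p = 59: qd = 541 - 8·59 = 69 and qs = 6·59 - 229 = 125.
Consumer surplus without the control is ½ · (67.625 - 55) · 101 = 637.5625.
With the floor, consumers buy 69 units at 59, so CS = ½ · (67.625 - 59) · 69 = 297.5625.
Change in consumer surplus = 297.5625 - 637.5625 = -340.

-340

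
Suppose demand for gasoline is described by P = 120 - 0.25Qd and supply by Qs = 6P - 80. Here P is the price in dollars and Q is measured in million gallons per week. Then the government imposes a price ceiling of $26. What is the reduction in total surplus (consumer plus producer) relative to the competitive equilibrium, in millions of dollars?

6750

Rearranging demand gives Qd = 480 - 4P. Equilibrium: 480 - 4P = 6P - 80, so 560 = 10P and P* = 56, Q* = 256.
The ceiling of 26 is below the equilibrium price 56, so it binds.
At P = 26: Qd = 480 - 4·26 = 376 and Qs = 6·26 - 80 = 76.
Quantity traded falls to 76. At Q = 76 the demand price is (480 - 76)/4 = 101 and the supply price is (80 + 76)/6 = 26.
Deadweight loss = ½ · (101 - 26) · (256 - 76) = ½ · 75 · 180 = 6750.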